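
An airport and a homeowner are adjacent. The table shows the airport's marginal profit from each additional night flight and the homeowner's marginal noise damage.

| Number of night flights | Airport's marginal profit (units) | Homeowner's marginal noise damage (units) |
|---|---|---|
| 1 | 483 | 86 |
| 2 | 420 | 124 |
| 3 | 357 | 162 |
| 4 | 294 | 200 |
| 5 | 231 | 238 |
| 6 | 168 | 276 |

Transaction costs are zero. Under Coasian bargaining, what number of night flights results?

4

Bargaining reaches the level where marginal profit last exceeds marginal noise damage.
That holds through level 4 (294 ≥ 200) but not at 5 (231 < 238).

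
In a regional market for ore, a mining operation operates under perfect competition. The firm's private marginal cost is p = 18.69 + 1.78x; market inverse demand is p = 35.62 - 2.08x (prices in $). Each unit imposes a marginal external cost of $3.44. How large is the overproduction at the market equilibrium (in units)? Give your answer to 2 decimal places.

Market equilibrium (private): 18.69 + 1.78x = 35.62 - 2.08x → x_m = 4.3860.
Social marginal cost = private MC + MEC = 22.13 + 1.78x.
Set SMC = demand: 22.13 + 1.78x = 35.62 - 2.08x → x* = 3.4948.
Gap = |4.3860 − 3.4948| = 0.8912.

0.89 units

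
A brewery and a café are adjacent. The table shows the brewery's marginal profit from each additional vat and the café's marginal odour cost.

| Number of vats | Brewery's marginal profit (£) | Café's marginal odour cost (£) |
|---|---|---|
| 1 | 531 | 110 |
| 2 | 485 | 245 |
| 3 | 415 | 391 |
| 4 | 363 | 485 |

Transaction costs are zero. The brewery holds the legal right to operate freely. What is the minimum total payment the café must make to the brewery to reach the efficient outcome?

£363

Left alone the brewery would choose level 4 (marginal profit stays positive).
Efficient level: k* = 3 (marginal profit ≥ marginal odour cost through 3).
The café must at least cover the brewery's forgone profit from cutting 4→3: 363 = 363.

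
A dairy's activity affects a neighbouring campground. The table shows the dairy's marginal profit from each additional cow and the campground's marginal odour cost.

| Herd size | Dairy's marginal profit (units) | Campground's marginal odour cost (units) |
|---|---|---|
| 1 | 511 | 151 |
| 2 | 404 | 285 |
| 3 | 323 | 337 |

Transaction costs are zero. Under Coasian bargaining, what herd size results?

2

Bargaining reaches the level where marginal profit last exceeds marginal odour cost.
That holds through level 2 (404 ≥ 285) but not at 3 (323 < 337).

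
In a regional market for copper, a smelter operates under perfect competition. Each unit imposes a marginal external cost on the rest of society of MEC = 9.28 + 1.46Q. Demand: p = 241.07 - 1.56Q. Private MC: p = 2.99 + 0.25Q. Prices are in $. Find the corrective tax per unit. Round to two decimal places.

tax = $111.44 per unit

Social marginal cost = private MC + MEC = 12.27 + 1.71Q.
Set SMC = demand: 12.27 + 1.71Q = 241.07 - 1.56Q → Q* = 69.9694.
The Pigouvian tax equals MEC at Q*: 9.28 + 1.46×69.9694 = 111.4353.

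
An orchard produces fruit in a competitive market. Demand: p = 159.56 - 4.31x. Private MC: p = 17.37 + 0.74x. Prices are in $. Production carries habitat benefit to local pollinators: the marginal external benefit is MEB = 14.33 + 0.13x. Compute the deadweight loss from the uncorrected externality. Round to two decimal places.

DWL = $32.89

Market equilibrium (private): 17.37 + 0.74x = 159.56 - 4.31x → x_m = 28.1564.
Social marginal cost = private MC − MEB = 3.04 + 0.61x.
Set SMC = demand: 3.04 + 0.61x = 159.56 - 4.31x → x* = 31.8130.
The welfare-loss triangle has base |x_m − x*| and height MEB(x_m) (the vertical gap between SMC and demand is zero at x* and MEB at x_m).
DWL = ½ × 3.6566 × 17.9903 = 32.8917.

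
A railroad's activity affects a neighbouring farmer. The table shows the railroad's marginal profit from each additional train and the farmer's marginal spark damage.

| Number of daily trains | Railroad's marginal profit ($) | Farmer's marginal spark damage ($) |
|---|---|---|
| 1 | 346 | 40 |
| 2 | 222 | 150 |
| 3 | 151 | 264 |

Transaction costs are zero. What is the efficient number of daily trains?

2

Bargaining reaches the level where marginal profit last exceeds marginal spark damage.
That holds through level 2 (222 ≥ 150) but not at 3 (151 < 264).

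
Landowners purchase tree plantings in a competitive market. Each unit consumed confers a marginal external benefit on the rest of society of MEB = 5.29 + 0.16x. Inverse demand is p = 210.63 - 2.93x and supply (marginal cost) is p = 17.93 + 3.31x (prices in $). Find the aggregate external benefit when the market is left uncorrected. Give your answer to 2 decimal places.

Market equilibrium (private): 17.93 + 3.31x = 210.63 - 2.93x → x_m = 30.8814.
Total external benefit = ∫₀^{x_m} (5.29 + 0.16x) dx = 5.29×30.8814 + ½×0.16×30.8814² = 239.6555.

$239.66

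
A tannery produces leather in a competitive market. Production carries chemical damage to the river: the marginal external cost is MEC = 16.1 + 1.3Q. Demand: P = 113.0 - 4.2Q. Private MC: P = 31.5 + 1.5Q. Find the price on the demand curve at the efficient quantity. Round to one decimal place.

P = 73.8

Social marginal cost = private MC + MEC = 47.6 + 2.8Q.
Set SMC = demand: 47.6 + 2.8Q = 113.0 - 4.2Q → Q* = 9.3429.
Consumer price on the demand curve at Q*: 113.0 − 4.2×9.3429 = 73.7598.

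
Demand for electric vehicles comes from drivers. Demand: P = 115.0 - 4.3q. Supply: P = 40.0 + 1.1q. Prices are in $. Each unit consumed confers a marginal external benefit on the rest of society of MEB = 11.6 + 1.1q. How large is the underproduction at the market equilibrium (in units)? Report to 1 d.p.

Market equilibrium (private): 40.0 + 1.1q = 115.0 - 4.3q → q_m = 13.8889.
Social marginal benefit = demand + MEB = 126.6 - 3.2q.
Set SMB = MC: 126.6 - 3.2q = 40.0 + 1.1q → q* = 20.1395.
Gap = |13.8889 − 20.1395| = 6.2506.

6.3 units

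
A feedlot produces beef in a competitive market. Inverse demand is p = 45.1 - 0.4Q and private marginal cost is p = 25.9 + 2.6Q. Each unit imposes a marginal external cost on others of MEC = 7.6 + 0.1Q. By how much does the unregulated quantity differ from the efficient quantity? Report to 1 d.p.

Market equilibrium (private): 25.9 + 2.6Q = 45.1 - 0.4Q → Q_m = 6.4000.
Social marginal cost = private MC + MEC = 33.5 + 2.7Q.
Set SMC = demand: 33.5 + 2.7Q = 45.1 - 0.4Q → Q* = 3.7419.
Gap = |6.4000 − 3.7419| = 2.6581.

2.7 units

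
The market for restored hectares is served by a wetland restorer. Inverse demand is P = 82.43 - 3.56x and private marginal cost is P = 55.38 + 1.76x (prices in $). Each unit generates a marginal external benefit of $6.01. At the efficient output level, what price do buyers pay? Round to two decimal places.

P = $60.31

Social marginal cost = private MC − MEB = 49.37 + 1.76x.
Set SMC = demand: 49.37 + 1.76x = 82.43 - 3.56x → x* = 6.2143.
Consumer price on the demand curve at x*: 82.43 − 3.56×6.2143 = 60.3071.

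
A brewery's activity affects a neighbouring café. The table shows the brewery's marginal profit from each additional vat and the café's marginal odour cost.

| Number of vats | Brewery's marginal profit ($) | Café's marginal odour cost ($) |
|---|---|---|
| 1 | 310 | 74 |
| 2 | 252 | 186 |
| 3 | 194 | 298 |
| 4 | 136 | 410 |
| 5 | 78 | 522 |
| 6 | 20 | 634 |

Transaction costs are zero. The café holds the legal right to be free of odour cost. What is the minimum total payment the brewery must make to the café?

Efficient level: marginal profit ≥ marginal odour cost through level 2, so k* = 2.
With the café holding the right, the brewery must at least compensate total damage at k*: 74 + 186 = 260.

$260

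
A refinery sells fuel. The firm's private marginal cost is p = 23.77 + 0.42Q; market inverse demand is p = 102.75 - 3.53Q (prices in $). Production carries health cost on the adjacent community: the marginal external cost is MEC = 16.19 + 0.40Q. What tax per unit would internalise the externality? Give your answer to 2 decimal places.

Social marginal cost = private MC + MEC = 39.96 + 0.82Q.
Set SMC = demand: 39.96 + 0.82Q = 102.75 - 3.53Q → Q* = 14.4345.
The Pigouvian tax equals MEC at Q*: 16.19 + 0.40×14.4345 = 21.9638.

tax = $21.96 per unit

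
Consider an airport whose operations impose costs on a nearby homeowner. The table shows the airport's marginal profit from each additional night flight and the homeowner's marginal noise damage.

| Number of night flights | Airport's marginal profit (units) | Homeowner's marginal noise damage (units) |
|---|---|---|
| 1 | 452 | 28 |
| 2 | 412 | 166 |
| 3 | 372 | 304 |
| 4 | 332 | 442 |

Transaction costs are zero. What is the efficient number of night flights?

Bargaining reaches the level where marginal profit last exceeds marginal noise damage.
That holds through level 3 (372 ≥ 304) but not at 4 (332 < 442).

3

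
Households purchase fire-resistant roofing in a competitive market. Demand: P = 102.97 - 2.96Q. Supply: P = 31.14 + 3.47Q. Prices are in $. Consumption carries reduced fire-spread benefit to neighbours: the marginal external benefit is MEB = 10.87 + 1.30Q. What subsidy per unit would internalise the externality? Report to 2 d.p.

Social marginal benefit = demand + MEB = 113.84 - 1.66Q.
Set SMB = MC: 113.84 - 1.66Q = 31.14 + 3.47Q → Q* = 16.1209.
The Pigouvian subsidy equals MEB at Q*: 10.87 + 1.30×16.1209 = 31.8272.

subsidy = $31.83 per unit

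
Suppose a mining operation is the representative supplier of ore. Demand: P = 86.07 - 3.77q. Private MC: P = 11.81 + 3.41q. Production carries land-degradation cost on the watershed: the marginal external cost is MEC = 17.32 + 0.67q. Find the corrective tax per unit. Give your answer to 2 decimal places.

Social marginal cost = private MC + MEC = 29.13 + 4.08q.
Set SMC = demand: 29.13 + 4.08q = 86.07 - 3.77q → q* = 7.2535.
The Pigouvian tax equals MEC at q*: 17.32 + 0.67×7.2535 = 22.1798.

tax = 22.18 per unit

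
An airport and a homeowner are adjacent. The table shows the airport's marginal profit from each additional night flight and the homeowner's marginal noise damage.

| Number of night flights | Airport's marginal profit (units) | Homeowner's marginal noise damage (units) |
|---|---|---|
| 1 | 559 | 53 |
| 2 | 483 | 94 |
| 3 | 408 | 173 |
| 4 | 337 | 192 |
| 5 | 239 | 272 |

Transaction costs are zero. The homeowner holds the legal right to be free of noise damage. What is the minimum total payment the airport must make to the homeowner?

512

Efficient level: marginal profit ≥ marginal noise damage through level 4, so k* = 4.
With the homeowner holding the right, the airport must at least compensate total damage at k*: 53 + 94 + 173 + 192 = 512.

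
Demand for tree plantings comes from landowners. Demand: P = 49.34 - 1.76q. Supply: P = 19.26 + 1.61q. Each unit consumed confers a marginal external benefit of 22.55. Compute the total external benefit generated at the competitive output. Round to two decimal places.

201.28

Market equilibrium (private): 19.26 + 1.61q = 49.34 - 1.76q → q_m = 8.9258.
Total external benefit = MEB × q_m = 22.55 × 8.9258 = 201.2768.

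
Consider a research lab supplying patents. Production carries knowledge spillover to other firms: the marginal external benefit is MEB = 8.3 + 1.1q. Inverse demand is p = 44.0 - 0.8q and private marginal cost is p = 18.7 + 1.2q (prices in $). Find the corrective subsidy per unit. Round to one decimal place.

Social marginal cost = private MC − MEB = 10.4 + 0.1q.
Set SMC = demand: 10.4 + 0.1q = 44.0 - 0.8q → q* = 37.3333.
The Pigouvian subsidy equals MEB at q*: 8.3 + 1.1×37.3333 = 49.3666.

subsidy = $49.4 per unit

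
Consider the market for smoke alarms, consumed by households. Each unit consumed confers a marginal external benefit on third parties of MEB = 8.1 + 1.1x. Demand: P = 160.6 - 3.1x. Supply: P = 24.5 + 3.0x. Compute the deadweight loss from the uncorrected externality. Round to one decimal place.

Market equilibrium (private): 24.5 + 3.0x = 160.6 - 3.1x → x_m = 22.3115.
Social marginal benefit = demand + MEB = 168.7 - 2.0x.
Set SMB = MC: 168.7 - 2.0x = 24.5 + 3.0x → x* = 28.8400.
The loss is the area between SMB and MC from x* to x_m; with linear curves that's a triangle of height MEB(x_m).
DWL = ½ × 6.5285 × 32.6426 = 106.5536.

DWL = 106.6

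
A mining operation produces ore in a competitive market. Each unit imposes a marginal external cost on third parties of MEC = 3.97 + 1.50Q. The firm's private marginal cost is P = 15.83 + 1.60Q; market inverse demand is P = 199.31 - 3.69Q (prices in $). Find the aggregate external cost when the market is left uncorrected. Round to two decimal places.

$1039.95

Market equilibrium (private): 15.83 + 1.60Q = 199.31 - 3.69Q → Q_m = 34.6843.
Total external cost = ∫₀^{Q_m} (3.97 + 1.50Q) dQ = 3.97×34.6843 + ½×1.50×34.6843² = 1039.9472.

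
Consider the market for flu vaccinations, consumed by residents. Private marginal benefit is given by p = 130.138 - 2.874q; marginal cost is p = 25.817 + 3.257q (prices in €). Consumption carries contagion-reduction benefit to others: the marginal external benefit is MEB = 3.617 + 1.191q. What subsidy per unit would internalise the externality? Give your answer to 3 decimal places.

Social marginal benefit = demand + MEB = 133.755 - 1.683q.
Set SMB = MC: 133.755 - 1.683q = 25.817 + 3.257q → q* = 21.8498.
The Pigouvian subsidy equals MEB at q*: 3.617 + 1.191×21.8498 = 29.6401.

subsidy = €29.640 per unit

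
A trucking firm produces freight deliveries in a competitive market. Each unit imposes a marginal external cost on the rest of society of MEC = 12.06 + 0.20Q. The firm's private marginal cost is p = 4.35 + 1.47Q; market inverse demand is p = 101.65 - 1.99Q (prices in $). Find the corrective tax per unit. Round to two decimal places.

Social marginal cost = private MC + MEC = 16.41 + 1.67Q.
Set SMC = demand: 16.41 + 1.67Q = 101.65 - 1.99Q → Q* = 23.2896.
The Pigouvian tax equals MEC at Q*: 12.06 + 0.20×23.2896 = 16.7179.

tax = $16.72 per unit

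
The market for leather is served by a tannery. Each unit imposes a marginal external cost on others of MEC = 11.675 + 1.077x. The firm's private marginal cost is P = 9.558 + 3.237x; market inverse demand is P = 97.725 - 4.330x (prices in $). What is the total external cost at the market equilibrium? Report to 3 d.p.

Market equilibrium (private): 9.558 + 3.237x = 97.725 - 4.330x → x_m = 11.6515.
Total external cost = ∫₀^{x_m} (11.675 + 1.077x) dx = 11.675×11.6515 + ½×1.077×11.6515² = 209.1367.

$209.137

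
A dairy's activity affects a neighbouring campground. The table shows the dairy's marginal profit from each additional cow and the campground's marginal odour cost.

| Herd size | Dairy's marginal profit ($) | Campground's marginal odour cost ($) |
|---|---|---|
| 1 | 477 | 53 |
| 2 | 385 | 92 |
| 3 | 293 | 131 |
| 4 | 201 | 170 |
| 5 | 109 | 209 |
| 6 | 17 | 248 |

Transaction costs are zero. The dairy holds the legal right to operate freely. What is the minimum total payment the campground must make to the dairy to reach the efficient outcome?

Left alone the dairy would choose level 6 (marginal profit stays positive).
Efficient level: k* = 4 (marginal profit ≥ marginal odour cost through 4).
The campground must at least cover the dairy's forgone profit from cutting 6→4: 109 + 17 = 126.

$126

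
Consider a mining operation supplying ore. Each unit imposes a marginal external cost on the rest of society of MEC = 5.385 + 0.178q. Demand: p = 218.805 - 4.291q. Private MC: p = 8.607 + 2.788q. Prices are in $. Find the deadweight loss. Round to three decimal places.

Market equilibrium (private): 8.607 + 2.788q = 218.805 - 4.291q → q_m = 29.6932.
Social marginal cost = private MC + MEC = 13.992 + 2.966q.
Set SMC = demand: 13.992 + 2.966q = 218.805 - 4.291q → q* = 28.2228.
Between q* and q_m the wedge SMC − demand runs linearly from 0 to MEC(q_m), so the loss is a triangle.
DWL = ½ × 1.4704 × 10.6704 = 7.8449.

DWL = $7.845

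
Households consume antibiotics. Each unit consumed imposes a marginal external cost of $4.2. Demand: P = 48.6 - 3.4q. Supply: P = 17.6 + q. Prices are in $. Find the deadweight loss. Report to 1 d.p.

DWL = $2.0

Market equilibrium (private): 17.6 + q = 48.6 - 3.4q → q_m = 7.0455.
Social marginal benefit = demand − MEC = 44.4 - 3.4q.
Set SMB = MC: 44.4 - 3.4q = 17.6 + q → q* = 6.0909.
The welfare-loss triangle has base |q_m − q*| and height MEC(q_m) (the vertical gap between SMB and MC is zero at q* and MEC at q_m).
DWL = ½ × 0.9546 × 4.2000 = 2.0047.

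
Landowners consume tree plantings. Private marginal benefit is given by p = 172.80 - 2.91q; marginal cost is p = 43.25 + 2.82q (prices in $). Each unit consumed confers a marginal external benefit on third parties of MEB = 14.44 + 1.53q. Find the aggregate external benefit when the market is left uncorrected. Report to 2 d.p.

$717.52

Market equilibrium (private): 43.25 + 2.82q = 172.80 - 2.91q → q_m = 22.6091.
Total external benefit = ∫₀^{q_m} (14.44 + 1.53q) dq = 14.44×22.6091 + ½×1.53×22.6091² = 717.5215.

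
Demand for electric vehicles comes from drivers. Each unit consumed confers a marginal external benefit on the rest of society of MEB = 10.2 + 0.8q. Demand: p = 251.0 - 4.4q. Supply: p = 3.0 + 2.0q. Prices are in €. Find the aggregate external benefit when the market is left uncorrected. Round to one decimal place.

Market equilibrium (private): 3.0 + 2.0q = 251.0 - 4.4q → q_m = 38.7500.
Total external benefit = ∫₀^{q_m} (10.2 + 0.8q) dq = 10.2×38.7500 + ½×0.8×38.7500² = 995.8750.

€995.9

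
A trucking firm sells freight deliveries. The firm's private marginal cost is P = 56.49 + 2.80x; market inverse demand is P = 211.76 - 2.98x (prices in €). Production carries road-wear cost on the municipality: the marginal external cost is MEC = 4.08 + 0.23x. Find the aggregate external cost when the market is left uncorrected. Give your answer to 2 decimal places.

€192.59

Market equilibrium (private): 56.49 + 2.80x = 211.76 - 2.98x → x_m = 26.8633.
Total external cost = ∫₀^{x_m} (4.08 + 0.23x) dx = 4.08×26.8633 + ½×0.23×26.8633² = 192.5905.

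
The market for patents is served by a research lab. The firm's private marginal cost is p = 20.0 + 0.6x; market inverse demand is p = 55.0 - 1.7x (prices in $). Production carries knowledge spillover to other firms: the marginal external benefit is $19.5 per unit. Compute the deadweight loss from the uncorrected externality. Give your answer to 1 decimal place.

Market equilibrium (private): 20.0 + 0.6x = 55.0 - 1.7x → x_m = 15.2174.
Social marginal cost = private MC − MEB = 0.5 + 0.6x.
Set SMC = demand: 0.5 + 0.6x = 55.0 - 1.7x → x* = 23.6957.
The welfare-loss triangle has base |x_m − x*| and height MEB(x_m) (the vertical gap between SMC and demand is zero at x* and MEB at x_m).
DWL = ½ × 8.4783 × 19.5000 = 82.6634.

DWL = $82.7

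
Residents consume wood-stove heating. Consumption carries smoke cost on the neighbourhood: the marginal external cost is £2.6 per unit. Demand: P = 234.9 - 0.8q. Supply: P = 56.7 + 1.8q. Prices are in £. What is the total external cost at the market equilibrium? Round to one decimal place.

Market equilibrium (private): 56.7 + 1.8q = 234.9 - 0.8q → q_m = 68.5385.
Total external cost = MEC × q_m = 2.6 × 68.5385 = 178.2001.

£178.2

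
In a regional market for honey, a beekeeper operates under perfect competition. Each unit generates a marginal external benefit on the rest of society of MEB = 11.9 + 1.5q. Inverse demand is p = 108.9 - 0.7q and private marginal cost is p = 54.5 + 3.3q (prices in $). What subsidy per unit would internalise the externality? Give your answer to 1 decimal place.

subsidy = $51.7 per unit

Social marginal cost = private MC − MEB = 42.6 + 1.8q.
Set SMC = demand: 42.6 + 1.8q = 108.9 - 0.7q → q* = 26.5200.
The Pigouvian subsidy equals MEB at q*: 11.9 + 1.5×26.5200 = 51.6800.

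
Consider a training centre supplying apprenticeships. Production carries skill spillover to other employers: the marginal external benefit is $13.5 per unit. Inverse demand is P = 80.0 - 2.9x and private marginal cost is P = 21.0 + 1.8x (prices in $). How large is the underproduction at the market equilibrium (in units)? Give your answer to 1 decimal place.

2.9 units

Market equilibrium (private): 21.0 + 1.8x = 80.0 - 2.9x → x_m = 12.5532.
Social marginal cost = private MC − MEB = 7.5 + 1.8x.
Set SMC = demand: 7.5 + 1.8x = 80.0 - 2.9x → x* = 15.4255.
Gap = |12.5532 − 15.4255| = 2.8723.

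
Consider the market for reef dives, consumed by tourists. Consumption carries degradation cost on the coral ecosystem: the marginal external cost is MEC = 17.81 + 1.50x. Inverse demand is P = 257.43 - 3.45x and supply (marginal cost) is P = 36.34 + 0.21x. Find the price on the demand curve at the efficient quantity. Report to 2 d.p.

Social marginal benefit = demand − MEC = 239.62 - 4.95x.
Set SMB = MC: 239.62 - 4.95x = 36.34 + 0.21x → x* = 39.3953.
Consumer price on the demand curve at x*: 257.43 − 3.45×39.3953 = 121.5162.

P = 121.52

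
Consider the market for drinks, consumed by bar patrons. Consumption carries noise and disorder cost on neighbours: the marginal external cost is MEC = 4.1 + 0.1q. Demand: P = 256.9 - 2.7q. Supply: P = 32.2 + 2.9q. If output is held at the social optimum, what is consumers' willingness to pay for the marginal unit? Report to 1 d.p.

Social marginal benefit = demand − MEC = 252.8 - 2.8q.
Set SMB = MC: 252.8 - 2.8q = 32.2 + 2.9q → q* = 38.7018.
Consumer price on the demand curve at q*: 256.9 − 2.7×38.7018 = 152.4051.

P = 152.4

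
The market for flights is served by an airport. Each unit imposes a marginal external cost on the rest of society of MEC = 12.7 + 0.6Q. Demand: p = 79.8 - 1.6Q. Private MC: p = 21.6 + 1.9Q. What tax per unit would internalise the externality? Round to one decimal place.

Social marginal cost = private MC + MEC = 34.3 + 2.5Q.
Set SMC = demand: 34.3 + 2.5Q = 79.8 - 1.6Q → Q* = 11.0976.
The Pigouvian tax equals MEC at Q*: 12.7 + 0.6×11.0976 = 19.3586.

tax = 19.4 per unit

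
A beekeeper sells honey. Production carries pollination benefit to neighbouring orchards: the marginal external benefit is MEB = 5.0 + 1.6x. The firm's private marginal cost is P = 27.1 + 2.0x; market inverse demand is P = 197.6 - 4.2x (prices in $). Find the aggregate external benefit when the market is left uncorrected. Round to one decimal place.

$742.5

Market equilibrium (private): 27.1 + 2.0x = 197.6 - 4.2x → x_m = 27.5000.
Total external benefit = ∫₀^{x_m} (5.0 + 1.6x) dx = 5.0×27.5000 + ½×1.6×27.5000² = 742.5000.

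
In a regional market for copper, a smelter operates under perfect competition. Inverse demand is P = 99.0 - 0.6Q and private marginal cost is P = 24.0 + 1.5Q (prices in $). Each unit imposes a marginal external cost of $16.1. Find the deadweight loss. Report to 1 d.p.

Market equilibrium (private): 24.0 + 1.5Q = 99.0 - 0.6Q → Q_m = 35.7143.
Social marginal cost = private MC + MEC = 40.1 + 1.5Q.
Set SMC = demand: 40.1 + 1.5Q = 99.0 - 0.6Q → Q* = 28.0476.
The loss is the area between SMC and demand from Q* to Q_m; with linear curves that's a triangle of height MEC(Q_m).
DWL = ½ × 7.6667 × 16.1000 = 61.7169.

DWL = $61.7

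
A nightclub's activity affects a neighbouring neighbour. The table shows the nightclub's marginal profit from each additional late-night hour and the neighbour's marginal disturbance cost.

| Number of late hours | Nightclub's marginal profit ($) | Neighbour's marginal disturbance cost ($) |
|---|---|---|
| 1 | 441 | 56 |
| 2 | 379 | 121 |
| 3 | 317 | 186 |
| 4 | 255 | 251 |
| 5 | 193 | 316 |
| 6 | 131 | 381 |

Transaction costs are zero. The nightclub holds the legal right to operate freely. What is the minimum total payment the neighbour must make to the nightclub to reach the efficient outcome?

$324

Left alone the nightclub would choose level 6 (marginal profit stays positive).
Efficient level: k* = 4 (marginal profit ≥ marginal disturbance cost through 4).
The neighbour must at least cover the nightclub's forgone profit from cutting 6→4: 193 + 131 = 324.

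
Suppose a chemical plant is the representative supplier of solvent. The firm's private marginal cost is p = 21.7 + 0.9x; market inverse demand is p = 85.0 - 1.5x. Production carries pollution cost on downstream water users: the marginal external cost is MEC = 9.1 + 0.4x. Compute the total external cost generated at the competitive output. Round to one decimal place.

Market equilibrium (private): 21.7 + 0.9x = 85.0 - 1.5x → x_m = 26.3750.
Total external cost = ∫₀^{x_m} (9.1 + 0.4x) dx = 9.1×26.3750 + ½×0.4×26.3750² = 379.1406.

379.1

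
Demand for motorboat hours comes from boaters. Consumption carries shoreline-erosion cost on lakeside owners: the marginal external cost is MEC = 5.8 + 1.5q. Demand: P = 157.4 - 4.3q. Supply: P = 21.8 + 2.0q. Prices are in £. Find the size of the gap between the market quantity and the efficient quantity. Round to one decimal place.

Market equilibrium (private): 21.8 + 2.0q = 157.4 - 4.3q → q_m = 21.5238.
Social marginal benefit = demand − MEC = 151.6 - 5.8q.
Set SMB = MC: 151.6 - 5.8q = 21.8 + 2.0q → q* = 16.6410.
Gap = |21.5238 − 16.6410| = 4.8828.

4.9 units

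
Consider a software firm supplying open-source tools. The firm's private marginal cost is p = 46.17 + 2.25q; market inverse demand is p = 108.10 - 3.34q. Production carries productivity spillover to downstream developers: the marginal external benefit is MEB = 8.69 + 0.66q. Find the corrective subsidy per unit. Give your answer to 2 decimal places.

Social marginal cost = private MC − MEB = 37.48 + 1.59q.
Set SMC = demand: 37.48 + 1.59q = 108.10 - 3.34q → q* = 14.3245.
The Pigouvian subsidy equals MEB at q*: 8.69 + 0.66×14.3245 = 18.1442.

subsidy = 18.14 per unit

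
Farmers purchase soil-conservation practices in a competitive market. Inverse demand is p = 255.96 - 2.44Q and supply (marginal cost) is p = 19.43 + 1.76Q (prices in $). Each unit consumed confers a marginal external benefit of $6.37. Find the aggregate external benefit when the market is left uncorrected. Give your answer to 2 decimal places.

$358.74

Market equilibrium (private): 19.43 + 1.76Q = 255.96 - 2.44Q → Q_m = 56.3167.
Total external benefit = MEB × Q_m = 6.37 × 56.3167 = 358.7374.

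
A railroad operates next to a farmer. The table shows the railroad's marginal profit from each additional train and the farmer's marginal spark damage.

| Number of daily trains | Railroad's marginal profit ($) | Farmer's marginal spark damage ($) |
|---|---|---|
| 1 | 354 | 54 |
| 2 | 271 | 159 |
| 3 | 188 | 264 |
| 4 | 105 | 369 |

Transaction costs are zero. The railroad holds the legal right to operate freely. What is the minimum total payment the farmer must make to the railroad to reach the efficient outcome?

Left alone the railroad would choose level 4 (marginal profit stays positive).
Efficient level: k* = 2 (marginal profit ≥ marginal spark damage through 2).
The farmer must at least cover the railroad's forgone profit from cutting 4→2: 188 + 105 = 293.

$293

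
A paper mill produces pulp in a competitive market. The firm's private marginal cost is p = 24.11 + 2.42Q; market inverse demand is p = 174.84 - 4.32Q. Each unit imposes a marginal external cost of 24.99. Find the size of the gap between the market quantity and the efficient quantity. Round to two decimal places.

Market equilibrium (private): 24.11 + 2.42Q = 174.84 - 4.32Q → Q_m = 22.3635.
Social marginal cost = private MC + MEC = 49.10 + 2.42Q.
Set SMC = demand: 49.10 + 2.42Q = 174.84 - 4.32Q → Q* = 18.6558.
Gap = |22.3635 − 18.6558| = 3.7077.

3.71 units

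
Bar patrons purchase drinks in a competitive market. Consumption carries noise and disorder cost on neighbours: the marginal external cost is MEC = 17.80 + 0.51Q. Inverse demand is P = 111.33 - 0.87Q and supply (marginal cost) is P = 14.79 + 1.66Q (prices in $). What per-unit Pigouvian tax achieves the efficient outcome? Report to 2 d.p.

tax = $31.01 per unit

Social marginal benefit = demand − MEC = 93.53 - 1.38Q.
Set SMB = MC: 93.53 - 1.38Q = 14.79 + 1.66Q → Q* = 25.9013.
The Pigouvian tax equals MEC at Q*: 17.80 + 0.51×25.9013 = 31.0097.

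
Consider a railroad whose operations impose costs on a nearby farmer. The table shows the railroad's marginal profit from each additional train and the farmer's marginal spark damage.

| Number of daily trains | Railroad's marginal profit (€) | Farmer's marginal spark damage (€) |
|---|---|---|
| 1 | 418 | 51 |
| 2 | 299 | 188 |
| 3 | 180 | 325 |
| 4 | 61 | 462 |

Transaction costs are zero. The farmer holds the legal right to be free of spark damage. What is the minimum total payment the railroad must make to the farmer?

Efficient level: marginal profit ≥ marginal spark damage through level 2, so k* = 2.
With the farmer holding the right, the railroad must at least compensate total damage at k*: 51 + 188 = 239.

€239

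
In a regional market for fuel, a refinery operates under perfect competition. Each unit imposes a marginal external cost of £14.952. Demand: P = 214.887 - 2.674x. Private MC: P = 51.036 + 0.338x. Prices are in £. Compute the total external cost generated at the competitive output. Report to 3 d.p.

£813.380

Market equilibrium (private): 51.036 + 0.338x = 214.887 - 2.674x → x_m = 54.3994.
Total external cost = MEC × x_m = 14.952 × 54.3994 = 813.3798.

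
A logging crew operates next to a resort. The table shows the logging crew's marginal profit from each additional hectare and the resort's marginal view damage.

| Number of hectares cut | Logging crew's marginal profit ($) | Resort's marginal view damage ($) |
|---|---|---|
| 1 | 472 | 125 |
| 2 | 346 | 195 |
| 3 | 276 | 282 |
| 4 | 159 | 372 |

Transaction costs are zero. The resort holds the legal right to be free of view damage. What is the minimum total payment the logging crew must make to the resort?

$320

Efficient level: marginal profit ≥ marginal view damage through level 2, so k* = 2.
With the resort holding the right, the logging crew must at least compensate total damage at k*: 125 + 195 = 320.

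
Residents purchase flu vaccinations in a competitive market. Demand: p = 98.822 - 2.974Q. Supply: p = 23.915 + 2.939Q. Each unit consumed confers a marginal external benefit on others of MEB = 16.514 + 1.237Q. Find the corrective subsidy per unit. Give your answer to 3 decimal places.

subsidy = 40.699 per unit

Social marginal benefit = demand + MEB = 115.336 - 1.737Q.
Set SMB = MC: 115.336 - 1.737Q = 23.915 + 2.939Q → Q* = 19.5511.
The Pigouvian subsidy equals MEB at Q*: 16.514 + 1.237×19.5511 = 40.6987.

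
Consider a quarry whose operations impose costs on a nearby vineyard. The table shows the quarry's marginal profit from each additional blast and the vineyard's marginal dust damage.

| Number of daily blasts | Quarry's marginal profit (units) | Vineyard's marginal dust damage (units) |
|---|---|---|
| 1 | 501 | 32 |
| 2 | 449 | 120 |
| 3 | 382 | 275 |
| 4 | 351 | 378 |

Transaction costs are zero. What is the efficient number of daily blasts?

3

Bargaining reaches the level where marginal profit last exceeds marginal dust damage.
That holds through level 3 (382 ≥ 275) but not at 4 (351 < 378).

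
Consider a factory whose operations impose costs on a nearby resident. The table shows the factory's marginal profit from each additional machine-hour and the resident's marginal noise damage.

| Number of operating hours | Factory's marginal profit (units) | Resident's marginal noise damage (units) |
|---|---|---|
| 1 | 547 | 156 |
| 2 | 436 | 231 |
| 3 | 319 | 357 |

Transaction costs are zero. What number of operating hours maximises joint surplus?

Bargaining reaches the level where marginal profit last exceeds marginal noise damage.
That holds through level 2 (436 ≥ 231) but not at 3 (319 < 357).

2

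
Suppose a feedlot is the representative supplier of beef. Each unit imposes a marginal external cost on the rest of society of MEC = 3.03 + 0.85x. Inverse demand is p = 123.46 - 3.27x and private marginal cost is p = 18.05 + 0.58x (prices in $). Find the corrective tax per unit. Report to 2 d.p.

tax = $21.55 per unit

Social marginal cost = private MC + MEC = 21.08 + 1.43x.
Set SMC = demand: 21.08 + 1.43x = 123.46 - 3.27x → x* = 21.7830.
The Pigouvian tax equals MEC at x*: 3.03 + 0.85×21.7830 = 21.5456.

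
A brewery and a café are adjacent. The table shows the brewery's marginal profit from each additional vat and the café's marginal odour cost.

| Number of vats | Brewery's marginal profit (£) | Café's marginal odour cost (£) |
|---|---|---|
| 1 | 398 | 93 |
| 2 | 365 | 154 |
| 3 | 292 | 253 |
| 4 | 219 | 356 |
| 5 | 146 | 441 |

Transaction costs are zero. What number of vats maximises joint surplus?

Bargaining reaches the level where marginal profit last exceeds marginal odour cost.
That holds through level 3 (292 ≥ 253) but not at 4 (219 < 356).

3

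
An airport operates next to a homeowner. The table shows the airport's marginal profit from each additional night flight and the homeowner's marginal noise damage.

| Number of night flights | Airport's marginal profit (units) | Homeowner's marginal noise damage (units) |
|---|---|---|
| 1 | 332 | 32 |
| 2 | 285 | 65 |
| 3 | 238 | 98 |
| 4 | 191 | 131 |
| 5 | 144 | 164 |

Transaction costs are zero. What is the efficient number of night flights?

4

Bargaining reaches the level where marginal profit last exceeds marginal noise damage.
That holds through level 4 (191 ≥ 131) but not at 5 (144 < 164).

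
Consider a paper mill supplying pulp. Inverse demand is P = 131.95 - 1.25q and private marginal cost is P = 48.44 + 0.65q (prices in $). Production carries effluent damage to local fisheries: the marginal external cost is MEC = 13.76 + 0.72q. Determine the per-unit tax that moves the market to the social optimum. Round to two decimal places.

Social marginal cost = private MC + MEC = 62.20 + 1.37q.
Set SMC = demand: 62.20 + 1.37q = 131.95 - 1.25q → q* = 26.6221.
The Pigouvian tax equals MEC at q*: 13.76 + 0.72×26.6221 = 32.9279.

tax = $32.93 per unit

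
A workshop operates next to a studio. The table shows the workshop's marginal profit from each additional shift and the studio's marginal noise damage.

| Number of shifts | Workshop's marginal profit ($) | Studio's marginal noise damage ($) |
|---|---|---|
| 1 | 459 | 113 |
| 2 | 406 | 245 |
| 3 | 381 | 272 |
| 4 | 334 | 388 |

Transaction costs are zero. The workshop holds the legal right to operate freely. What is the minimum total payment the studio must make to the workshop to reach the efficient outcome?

Left alone the workshop would choose level 4 (marginal profit stays positive).
Efficient level: k* = 3 (marginal profit ≥ marginal noise damage through 3).
The studio must at least cover the workshop's forgone profit from cutting 4→3: 334 = 334.

$334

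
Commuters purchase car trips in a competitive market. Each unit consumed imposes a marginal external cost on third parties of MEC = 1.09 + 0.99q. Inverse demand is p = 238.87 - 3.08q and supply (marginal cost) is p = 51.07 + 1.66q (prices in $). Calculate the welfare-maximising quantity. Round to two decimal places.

Social marginal benefit = demand − MEC = 237.78 - 4.07q.
Set SMB = MC: 237.78 - 4.07q = 51.07 + 1.66q → q* = 32.5846.

q* = 32.58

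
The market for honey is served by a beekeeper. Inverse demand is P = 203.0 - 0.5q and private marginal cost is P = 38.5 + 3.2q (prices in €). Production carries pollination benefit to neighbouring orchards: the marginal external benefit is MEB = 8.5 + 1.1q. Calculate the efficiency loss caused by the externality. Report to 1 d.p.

DWL = €633.7

Market equilibrium (private): 38.5 + 3.2q = 203.0 - 0.5q → q_m = 44.4595.
Social marginal cost = private MC − MEB = 30.0 + 2.1q.
Set SMC = demand: 30.0 + 2.1q = 203.0 - 0.5q → q* = 66.5385.
Height of the DWL triangle at q_m is demand(q_m) − SMC(q_m) = MEB(q_m) = 57.4054.
DWL = ½ × 22.0790 × 57.4054 = 633.7269.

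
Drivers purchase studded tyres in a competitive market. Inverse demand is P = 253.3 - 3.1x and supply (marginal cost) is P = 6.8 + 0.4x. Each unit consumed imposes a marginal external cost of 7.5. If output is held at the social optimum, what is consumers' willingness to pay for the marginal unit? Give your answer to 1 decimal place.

Social marginal benefit = demand − MEC = 245.8 - 3.1x.
Set SMB = MC: 245.8 - 3.1x = 6.8 + 0.4x → x* = 68.2857.
Consumer price on the demand curve at x*: 253.3 − 3.1×68.2857 = 41.6143.

P = 41.6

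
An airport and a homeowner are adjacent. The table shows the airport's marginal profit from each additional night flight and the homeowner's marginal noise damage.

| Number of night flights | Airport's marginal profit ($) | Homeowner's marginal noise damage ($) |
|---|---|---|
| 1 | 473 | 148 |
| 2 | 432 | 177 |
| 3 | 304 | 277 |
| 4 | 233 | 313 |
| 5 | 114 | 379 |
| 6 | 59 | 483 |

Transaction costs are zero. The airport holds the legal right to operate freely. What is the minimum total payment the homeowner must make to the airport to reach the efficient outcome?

$406

Left alone the airport would choose level 6 (marginal profit stays positive).
Efficient level: k* = 3 (marginal profit ≥ marginal noise damage through 3).
The homeowner must at least cover the airport's forgone profit from cutting 6→3: 233 + 114 + 59 = 406.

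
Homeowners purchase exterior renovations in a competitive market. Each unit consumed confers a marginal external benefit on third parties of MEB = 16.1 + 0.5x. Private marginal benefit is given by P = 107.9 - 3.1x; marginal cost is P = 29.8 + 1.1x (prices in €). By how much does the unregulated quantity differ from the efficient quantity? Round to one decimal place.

Market equilibrium (private): 29.8 + 1.1x = 107.9 - 3.1x → x_m = 18.5952.
Social marginal benefit = demand + MEB = 124.0 - 2.6x.
Set SMB = MC: 124.0 - 2.6x = 29.8 + 1.1x → x* = 25.4595.
Gap = |18.5952 − 25.4595| = 6.8643.

6.9 units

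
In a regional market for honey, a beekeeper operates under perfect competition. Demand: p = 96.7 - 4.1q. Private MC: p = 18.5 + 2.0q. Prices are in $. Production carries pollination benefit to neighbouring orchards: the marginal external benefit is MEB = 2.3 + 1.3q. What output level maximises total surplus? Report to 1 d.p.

q* = 16.8

Social marginal cost = private MC − MEB = 16.2 + 0.7q.
Set SMC = demand: 16.2 + 0.7q = 96.7 - 4.1q → q* = 16.7708.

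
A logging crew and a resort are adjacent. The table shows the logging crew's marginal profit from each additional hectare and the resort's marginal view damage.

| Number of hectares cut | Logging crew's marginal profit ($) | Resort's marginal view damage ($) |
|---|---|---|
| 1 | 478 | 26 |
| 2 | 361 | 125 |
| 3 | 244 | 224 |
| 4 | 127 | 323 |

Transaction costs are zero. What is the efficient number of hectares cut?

3

Bargaining reaches the level where marginal profit last exceeds marginal view damage.
That holds through level 3 (244 ≥ 224) but not at 4 (127 < 323).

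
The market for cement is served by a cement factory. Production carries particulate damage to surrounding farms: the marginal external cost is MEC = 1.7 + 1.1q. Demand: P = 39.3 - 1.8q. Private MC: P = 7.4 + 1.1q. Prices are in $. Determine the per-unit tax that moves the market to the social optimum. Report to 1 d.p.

Social marginal cost = private MC + MEC = 9.1 + 2.2q.
Set SMC = demand: 9.1 + 2.2q = 39.3 - 1.8q → q* = 7.5500.
The Pigouvian tax equals MEC at q*: 1.7 + 1.1×7.5500 = 10.0050.

tax = $10.0 per unit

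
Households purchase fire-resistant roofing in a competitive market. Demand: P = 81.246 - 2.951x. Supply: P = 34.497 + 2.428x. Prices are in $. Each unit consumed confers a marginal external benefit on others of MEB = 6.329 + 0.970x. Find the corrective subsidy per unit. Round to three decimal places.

Social marginal benefit = demand + MEB = 87.575 - 1.981x.
Set SMB = MC: 87.575 - 1.981x = 34.497 + 2.428x → x* = 12.0386.
The Pigouvian subsidy equals MEB at x*: 6.329 + 0.970×12.0386 = 18.0064.

subsidy = $18.006 per unit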